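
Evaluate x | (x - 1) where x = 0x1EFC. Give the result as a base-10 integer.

x = 1111011111100 = 7932
x - 1 = 1111011111011
OR    = 1111011111111 = 7935
(x | (x - 1) sets all bits below the lowest set bit.)

7935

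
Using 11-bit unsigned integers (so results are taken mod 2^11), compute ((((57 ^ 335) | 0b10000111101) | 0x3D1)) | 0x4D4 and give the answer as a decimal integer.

57 = 00000111001
335 = 00101001111
→ ^ → 00101110110 = 374
0b10000111101 = 10000111101
→ | → 10101111111 = 1407
0x3D1 = 01111010001
→ | → 11111111111 = 2047
0x4D4 = 10011010100
→ | → 11111111111 = 2047

2047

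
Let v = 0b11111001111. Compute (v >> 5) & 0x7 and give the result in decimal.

6

v = 11111001111
Shift right by 5: 111110
Mask low 3 bits: 110 = 6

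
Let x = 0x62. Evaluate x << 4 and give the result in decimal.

1568

0x62 = 00001100010
shift left by 4 → 11000100000 = 1568
(equivalently, 98 × 2^4 = 98 × 16)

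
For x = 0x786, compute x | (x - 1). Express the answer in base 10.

x = 11110000110 = 1926
x - 1 = 11110000101
OR    = 11110000111 = 1927
(x | (x - 1) sets all bits below the lowest set bit.)

1927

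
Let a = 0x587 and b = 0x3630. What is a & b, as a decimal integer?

1024

0x587 = 00010110000111
0x3630 = 11011000110000
AND → 00010000000000 = 1024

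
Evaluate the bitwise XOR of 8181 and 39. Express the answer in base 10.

8181 = 1111111110101
39 = 0000000100111
XOR → 1111111010010 = 8146

8146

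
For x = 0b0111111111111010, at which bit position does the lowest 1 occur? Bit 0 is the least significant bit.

1

0b0111111111111010 = 111111111111010
Trailing zeros: 1, so the lowest set bit is bit 1 (value 2).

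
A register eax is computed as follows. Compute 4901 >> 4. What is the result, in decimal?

306

4901 = 1001100100101
shift right by 4 → 0000100110010 = 306
(equivalently, floor(4901 / 16))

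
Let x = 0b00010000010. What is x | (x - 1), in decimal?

131

x = 10000010 = 130
x - 1 = 10000001
OR    = 10000011 = 131
(x | (x - 1) sets all bits below the lowest set bit.)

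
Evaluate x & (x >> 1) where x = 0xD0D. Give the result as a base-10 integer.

1028

x = 110100001101 = 3341
x>>1 = 011010000110
AND  = 010000000100 = 1028
(x & (x >> 1) has a 1 wherever x has two consecutive 1 bits.)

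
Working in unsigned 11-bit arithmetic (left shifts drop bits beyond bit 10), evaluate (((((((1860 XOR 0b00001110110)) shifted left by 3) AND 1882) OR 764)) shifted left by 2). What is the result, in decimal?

1860 = 11101000100
0b00001110110 = 00001110110
→ XOR → 11100110010 = 1842
→ shifted left by 3 (mod 2^11) → 00110010000 = 400
1882 = 11101011010
→ AND → 00100010000 = 272
764 = 01011111100
→ OR → 01111111100 = 1020
→ shifted left by 2 (mod 2^11) → 11111110000 = 2032

2032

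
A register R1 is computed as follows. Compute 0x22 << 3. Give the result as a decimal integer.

272

0x22 = 000100010
shift left by 3 → 100010000 = 272
(equivalently, 34 × 2^3 = 34 × 8)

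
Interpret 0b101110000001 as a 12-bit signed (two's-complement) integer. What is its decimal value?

pattern = 101110000001 (MSB is 1 ⇒ negative)
Invert: 010001111110, add 1 → 010001111111 = 1151, so the value is -1151.
(Equivalently: 2945 - 2^12 = 2945 - 4096 = -1151.)

-1151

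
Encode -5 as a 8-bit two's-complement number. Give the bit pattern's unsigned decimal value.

5 in 8 bits: 00000101
Invert: 11111010
Add 1:  11111011 = 251
(Check: 2^8 - 5 = 256 - 5 = 251.)

251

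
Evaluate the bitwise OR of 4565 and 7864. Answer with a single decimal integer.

8189

4565 = 1000111010101
7864 = 1111010111000
 OR → 1111111111101 = 8189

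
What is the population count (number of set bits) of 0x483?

0x483 = 10010000011
Count the 1s: 1 + 1 + 1 + 1 = 4

4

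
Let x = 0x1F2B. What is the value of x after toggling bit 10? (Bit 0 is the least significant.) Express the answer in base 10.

6955

x = 1111100101011
bit 10 is currently 1; toggle it via x ^ (1 << 10) = x ^ 1024
→ 1101100101011 = 6955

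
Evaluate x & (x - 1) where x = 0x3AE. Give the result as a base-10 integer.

x = 1110101110 = 942
x - 1 = 1110101101
AND   = 1110101100 = 940
(x & (x - 1) clears the lowest set bit of x.)

940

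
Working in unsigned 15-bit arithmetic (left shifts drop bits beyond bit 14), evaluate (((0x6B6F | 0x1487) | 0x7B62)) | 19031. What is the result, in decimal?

0x6B6F = 110101101101111
0x1487 = 001010010000111
→ | → 111111111101111 = 32751
0x7B62 = 111101101100010
→ | → 111111111101111 = 32751
19031 = 100101001010111
→ | → 111111111111111 = 32767

32767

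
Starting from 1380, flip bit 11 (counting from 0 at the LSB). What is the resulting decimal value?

x = 0010101100100
bit 11 is currently 0; toggle it via x ^ (1 << 11) = x ^ 2048
→ 0110101100100 = 3428

3428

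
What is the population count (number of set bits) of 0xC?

2

0xC = 1100
Count the 1s: 1 + 1 = 2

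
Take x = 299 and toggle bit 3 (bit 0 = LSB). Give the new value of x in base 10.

291

x = 100101011
bit 3 is currently 1; toggle it via x ^ (1 << 3) = x ^ 8
→ 100100011 = 291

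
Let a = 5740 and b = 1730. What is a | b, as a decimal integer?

5870

5740 = 1011001101100
1730 = 0011011000010
 OR → 1011011101110 = 5870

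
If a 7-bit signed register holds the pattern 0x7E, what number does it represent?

pattern = 1111110 (MSB is 1 ⇒ negative)
Invert: 0000001, add 1 → 0000010 = 2, so the value is -2.
(Equivalently: 126 - 2^7 = 126 - 128 = -2.)

-2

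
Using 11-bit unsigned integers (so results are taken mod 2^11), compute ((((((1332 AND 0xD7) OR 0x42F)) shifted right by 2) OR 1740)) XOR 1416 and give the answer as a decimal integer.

1332 = 10100110100
0xD7 = 00011010111
→ AND → 00000010100 = 20
0x42F = 10000101111
→ OR → 10000111111 = 1087
→ shifted right by 2 → 00100001111 = 271
1740 = 11011001100
→ OR → 11111001111 = 1999
1416 = 10110001000
→ XOR → 01001000111 = 583

583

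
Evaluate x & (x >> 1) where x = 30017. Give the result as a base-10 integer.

12288

x = 111010101000001 = 30017
x>>1 = 011101010100000
AND  = 011000000000000 = 12288
(x & (x >> 1) has a 1 wherever x has two consecutive 1 bits.)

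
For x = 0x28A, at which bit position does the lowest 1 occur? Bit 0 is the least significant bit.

1

0x28A = 1010001010
Trailing zeros: 1, so the lowest set bit is bit 1 (value 2).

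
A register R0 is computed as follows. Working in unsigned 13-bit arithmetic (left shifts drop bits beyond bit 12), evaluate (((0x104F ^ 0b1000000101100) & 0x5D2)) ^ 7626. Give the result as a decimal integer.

7560

0x104F = 1000001001111
0b1000000101100 = 1000000101100
→ ^ → 0000001100011 = 99
0x5D2 = 0010111010010
→ & → 0000001000010 = 66
7626 = 1110111001010
→ ^ → 1110110001000 = 7560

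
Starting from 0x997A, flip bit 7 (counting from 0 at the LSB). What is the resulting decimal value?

x = 1001100101111010
bit 7 is currently 0; toggle it via x ^ (1 << 7) = x ^ 128
→ 1001100111111010 = 39418

39418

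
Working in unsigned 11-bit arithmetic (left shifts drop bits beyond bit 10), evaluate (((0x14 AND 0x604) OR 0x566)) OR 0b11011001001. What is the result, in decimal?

0x14 = 00000010100
0x604 = 11000000100
→ AND → 00000000100 = 4
0x566 = 10101100110
→ OR → 10101100110 = 1382
0b11011001001 = 11011001001
→ OR → 11111101111 = 2031

2031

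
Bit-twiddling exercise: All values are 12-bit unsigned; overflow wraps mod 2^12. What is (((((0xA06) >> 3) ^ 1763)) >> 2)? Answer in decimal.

0xA06 = 101000000110
→ >> 3 → 000101000000 = 320
1763 = 011011100011
→ ^ → 011110100011 = 1955
→ >> 2 → 000111101000 = 488

488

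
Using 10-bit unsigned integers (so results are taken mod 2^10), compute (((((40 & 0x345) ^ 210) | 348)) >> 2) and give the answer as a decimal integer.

40 = 0000101000
0x345 = 1101000101
→ & → 0000000000 = 0
210 = 0011010010
→ ^ → 0011010010 = 210
348 = 0101011100
→ | → 0111011110 = 478
→ >> 2 → 0001110111 = 119

119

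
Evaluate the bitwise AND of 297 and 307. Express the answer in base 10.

297 = 100101001
307 = 100110011
AND → 100100001 = 289

289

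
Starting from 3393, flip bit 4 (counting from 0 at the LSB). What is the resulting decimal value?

3409

x = 110101000001
bit 4 is currently 0; toggle it via x ^ (1 << 4) = x ^ 16
→ 110101010001 = 3409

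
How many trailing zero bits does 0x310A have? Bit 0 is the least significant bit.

1

0x310A = 11000100001010
Trailing zeros: 1, so the lowest set bit is bit 1 (value 2).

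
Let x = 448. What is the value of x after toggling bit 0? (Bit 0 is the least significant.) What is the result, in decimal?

449

x = 111000000
bit 0 is currently 0; toggle it via x ^ (1 << 0) = x ^ 1
→ 111000001 = 449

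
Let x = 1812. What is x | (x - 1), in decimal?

x = 11100010100 = 1812
x - 1 = 11100010011
OR    = 11100010111 = 1815
(x | (x - 1) sets all bits below the lowest set bit.)

1815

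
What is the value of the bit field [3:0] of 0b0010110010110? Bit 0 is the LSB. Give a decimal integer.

v = 0010110010110
Shift right by 0: 0010110010110
Mask low 4 bits: 0110 = 6

6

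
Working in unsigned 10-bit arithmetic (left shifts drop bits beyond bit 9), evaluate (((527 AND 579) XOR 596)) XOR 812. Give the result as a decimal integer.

891

527 = 1000001111
579 = 1001000011
→ AND → 1000000011 = 515
596 = 1001010100
→ XOR → 0001010111 = 87
812 = 1100101100
→ XOR → 1101111011 = 891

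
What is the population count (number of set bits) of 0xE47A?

0xE47A = 1110010001111010
Count the 1s: 1 + 1 + 1 + 1 + 1 + 1 + 1 + 1 + 1 = 9

9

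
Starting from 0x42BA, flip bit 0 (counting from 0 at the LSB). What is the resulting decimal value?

x = 100001010111010
bit 0 is currently 0; toggle it via x ^ (1 << 0) = x ^ 1
→ 100001010111011 = 17083

17083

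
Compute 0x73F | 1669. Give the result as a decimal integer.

1983

0x73F = 11100111111
1669 = 11010000101
 OR → 11110111111 = 1983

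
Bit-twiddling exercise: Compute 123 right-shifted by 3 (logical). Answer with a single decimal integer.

123 = 1111011
shift right by 3 → 0001111 = 15
(equivalently, floor(123 / 8))

15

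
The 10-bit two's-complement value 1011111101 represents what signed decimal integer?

pattern = 1011111101 (MSB is 1 ⇒ negative)
Invert: 0100000010, add 1 → 0100000011 = 259, so the value is -259.
(Equivalently: 765 - 2^10 = 765 - 1024 = -259.)

-259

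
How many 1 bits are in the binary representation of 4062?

10

4062 = 111111011110
Count the 1s: 1 + 1 + 1 + 1 + 1 + 1 + 1 + 1 + 1 + 1 = 10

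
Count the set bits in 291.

291 = 100100011
Count the 1s: 1 + 1 + 1 + 1 = 4

4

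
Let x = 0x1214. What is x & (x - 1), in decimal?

4624

x = 1001000010100 = 4628
x - 1 = 1001000010011
AND   = 1001000010000 = 4624
(x & (x - 1) clears the lowest set bit of x.)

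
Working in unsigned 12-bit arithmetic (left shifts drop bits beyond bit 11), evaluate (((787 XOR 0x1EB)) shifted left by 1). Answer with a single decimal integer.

787 = 001100010011
0x1EB = 000111101011
→ XOR → 001011111000 = 760
→ shifted left by 1 (mod 2^12) → 010111110000 = 1520

1520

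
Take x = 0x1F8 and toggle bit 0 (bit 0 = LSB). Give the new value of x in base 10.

505

x = 000111111000
bit 0 is currently 0; toggle it via x ^ (1 << 0) = x ^ 1
→ 000111111001 = 505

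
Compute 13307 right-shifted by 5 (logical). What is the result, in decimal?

415

13307 = 11001111111011
shift right by 5 → 00000110011111 = 415
(equivalently, floor(13307 / 32))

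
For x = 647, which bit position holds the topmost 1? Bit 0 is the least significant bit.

647 = 1010000111
The topmost 1 is at position 9 (since 2^9 = 512 ≤ 647 < 1024).

9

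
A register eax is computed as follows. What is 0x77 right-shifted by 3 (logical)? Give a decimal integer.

14

0x77 = 1110111
shift right by 3 → 0001110 = 14
(equivalently, floor(119 / 8))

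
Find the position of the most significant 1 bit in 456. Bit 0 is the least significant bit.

456 = 111001000
The topmost 1 is at position 8 (since 2^8 = 256 ≤ 456 < 512).

8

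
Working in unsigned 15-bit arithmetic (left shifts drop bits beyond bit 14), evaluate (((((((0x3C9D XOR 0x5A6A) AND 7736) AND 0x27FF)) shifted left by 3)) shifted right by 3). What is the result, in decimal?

1584

0x3C9D = 011110010011101
0x5A6A = 101101001101010
→ XOR → 110011011110111 = 26359
7736 = 001111000111000
→ AND → 000011000110000 = 1584
0x27FF = 010011111111111
→ AND → 000011000110000 = 1584
→ shifted left by 3 (mod 2^15) → 011000110000000 = 12672
→ shifted right by 3 → 000011000110000 = 1584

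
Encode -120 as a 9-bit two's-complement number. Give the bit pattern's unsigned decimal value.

392

120 in 9 bits: 001111000
Invert: 110000111
Add 1:  110001000 = 392
(Check: 2^9 - 120 = 512 - 120 = 392.)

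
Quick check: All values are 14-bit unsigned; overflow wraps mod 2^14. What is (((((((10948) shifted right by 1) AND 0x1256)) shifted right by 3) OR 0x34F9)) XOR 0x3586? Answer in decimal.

10948 = 10101011000100
→ shifted right by 1 → 01010101100010 = 5474
0x1256 = 01001001010110
→ AND → 01000001000010 = 4162
→ shifted right by 3 → 00001000001000 = 520
0x34F9 = 11010011111001
→ OR → 11011011111001 = 14073
0x3586 = 11010110000110
→ XOR → 00001101111111 = 895

895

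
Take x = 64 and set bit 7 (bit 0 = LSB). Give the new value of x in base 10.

192

x = 01000000
bit 7 is currently 0; set it via x | (1 << 7) = x | 128
→ 11000000 = 192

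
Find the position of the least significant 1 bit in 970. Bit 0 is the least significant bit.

1

970 = 1111001010
Trailing zeros: 1, so the lowest set bit is bit 1 (value 2).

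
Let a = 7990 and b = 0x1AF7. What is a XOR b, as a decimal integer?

7990 = 1111100110110
0x1AF7 = 1101011110111
XOR → 0010111000001 = 1473

1473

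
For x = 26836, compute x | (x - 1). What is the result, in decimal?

x = 110100011010100 = 26836
x - 1 = 110100011010011
OR    = 110100011010111 = 26839
(x | (x - 1) sets all bits below the lowest set bit.)

26839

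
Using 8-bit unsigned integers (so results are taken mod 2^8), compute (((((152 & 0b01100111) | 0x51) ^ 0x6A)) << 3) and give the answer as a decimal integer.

152 = 10011000
0b01100111 = 01100111
→ & → 00000000 = 0
0x51 = 01010001
→ | → 01010001 = 81
0x6A = 01101010
→ ^ → 00111011 = 59
→ << 3 (mod 2^8) → 11011000 = 216

216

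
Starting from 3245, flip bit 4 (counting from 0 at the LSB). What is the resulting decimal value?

3261

x = 110010101101
bit 4 is currently 0; toggle it via x ^ (1 << 4) = x ^ 16
→ 110010111101 = 3261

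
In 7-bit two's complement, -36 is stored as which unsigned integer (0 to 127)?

92

36 in 7 bits: 0100100
Invert: 1011011
Add 1:  1011100 = 92
(Check: 2^7 - 36 = 128 - 36 = 92.)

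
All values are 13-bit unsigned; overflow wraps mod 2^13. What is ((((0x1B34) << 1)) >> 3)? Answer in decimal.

717

0x1B34 = 1101100110100
→ << 1 (mod 2^13) → 1011001101000 = 5736
→ >> 3 → 0001011001101 = 717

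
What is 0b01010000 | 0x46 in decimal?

a = 1010000
0x46 = 1000110
 OR → 1010110 = 86

86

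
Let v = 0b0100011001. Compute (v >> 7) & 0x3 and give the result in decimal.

2

v = 0100011001
Shift right by 7: 010
Mask low 2 bits: 10 = 2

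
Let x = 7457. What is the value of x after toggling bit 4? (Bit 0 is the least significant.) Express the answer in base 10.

7473

x = 1110100100001
bit 4 is currently 0; toggle it via x ^ (1 << 4) = x ^ 16
→ 1110100110001 = 7473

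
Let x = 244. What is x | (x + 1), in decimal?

245

x = 11110100 = 244
x + 1 = 11110101
OR    = 11110101 = 245
(x | (x + 1) sets the lowest cleared bit.)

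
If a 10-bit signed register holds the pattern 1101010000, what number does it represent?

-176

pattern = 1101010000 (MSB is 1 ⇒ negative)
Invert: 0010101111, add 1 → 0010110000 = 176, so the value is -176.
(Equivalently: 848 - 2^10 = 848 - 1024 = -176.)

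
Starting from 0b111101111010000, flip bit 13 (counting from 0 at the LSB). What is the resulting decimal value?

x = 111101111010000
bit 13 is currently 1; toggle it via x ^ (1 << 13) = x ^ 8192
→ 101101111010000 = 23504

23504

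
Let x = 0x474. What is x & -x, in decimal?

x = 10001110100 = 1140
-x (two's complement) = …01110001100
AND   = 00000000100 = 4
(x & -x isolates the lowest set bit of x.)

4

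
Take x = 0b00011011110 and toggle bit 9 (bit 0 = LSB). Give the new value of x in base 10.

734

x = 00011011110
bit 9 is currently 0; toggle it via x ^ (1 << 9) = x ^ 512
→ 01011011110 = 734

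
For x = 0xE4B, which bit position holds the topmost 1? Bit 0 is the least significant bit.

11

0xE4B = 111001001011
The topmost 1 is at position 11 (since 2^11 = 2048 ≤ 3659 < 4096).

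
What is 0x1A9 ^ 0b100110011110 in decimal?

0x1A9 = 000110101001
b = 100110011110
XOR → 100000110111 = 2103

2103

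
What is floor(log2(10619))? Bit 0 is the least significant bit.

10619 = 10100101111011
The topmost 1 is at position 13 (since 2^13 = 8192 ≤ 10619 < 16384).

13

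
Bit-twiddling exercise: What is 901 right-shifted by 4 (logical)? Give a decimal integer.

56

901 = 1110000101
shift right by 4 → 0000111000 = 56
(equivalently, floor(901 / 16))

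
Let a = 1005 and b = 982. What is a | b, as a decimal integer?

1023

1005 = 1111101101
982 = 1111010110
 OR → 1111111111 = 1023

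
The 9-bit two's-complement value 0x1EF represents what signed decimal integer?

-17

pattern = 111101111 (MSB is 1 ⇒ negative)
Invert: 000010000, add 1 → 000010001 = 17, so the value is -17.
(Equivalently: 495 - 2^9 = 495 - 512 = -17.)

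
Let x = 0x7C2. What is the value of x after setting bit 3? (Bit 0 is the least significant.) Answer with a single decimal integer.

1994

x = 00011111000010
bit 3 is currently 0; set it via x | (1 << 3) = x | 8
→ 00011111001010 = 1994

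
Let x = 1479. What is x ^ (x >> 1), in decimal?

1828

x = 10111000111 = 1479
x>>1 = 01011100011
XOR  = 11100100100 = 1828
(x ^ (x >> 1) gives the standard binary-reflected Gray code of x.)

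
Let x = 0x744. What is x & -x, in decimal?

x = 11101000100 = 1860
-x (two's complement) = …00010111100
AND   = 00000000100 = 4
(x & -x isolates the lowest set bit of x.)

4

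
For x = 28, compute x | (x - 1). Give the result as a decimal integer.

31

x = 11100 = 28
x - 1 = 11011
OR    = 11111 = 31
(x | (x - 1) sets all bits below the lowest set bit.)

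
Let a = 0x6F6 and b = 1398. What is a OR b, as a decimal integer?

0x6F6 = 11011110110
1398 = 10101110110
 OR → 11111110110 = 2038

2038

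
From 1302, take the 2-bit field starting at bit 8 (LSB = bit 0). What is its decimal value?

1

v = 10100010110
Shift right by 8: 101
Mask low 2 bits: 01 = 1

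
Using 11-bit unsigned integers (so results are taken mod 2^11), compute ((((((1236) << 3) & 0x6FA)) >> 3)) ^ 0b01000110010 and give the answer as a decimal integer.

742

1236 = 10011010100
→ << 3 (mod 2^11) → 11010100000 = 1696
0x6FA = 11011111010
→ & → 11010100000 = 1696
→ >> 3 → 00011010100 = 212
0b01000110010 = 01000110010
→ ^ → 01011100110 = 742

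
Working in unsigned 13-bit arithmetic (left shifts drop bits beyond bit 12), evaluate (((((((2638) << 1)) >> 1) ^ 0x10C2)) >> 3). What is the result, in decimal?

2638 = 0101001001110
→ << 1 (mod 2^13) → 1010010011100 = 5276
→ >> 1 → 0101001001110 = 2638
0x10C2 = 1000011000010
→ ^ → 1101010001100 = 6796
→ >> 3 → 0001101010001 = 849

849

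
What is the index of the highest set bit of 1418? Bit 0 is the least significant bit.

1418 = 10110001010
The topmost 1 is at position 10 (since 2^10 = 1024 ≤ 1418 < 2048).

10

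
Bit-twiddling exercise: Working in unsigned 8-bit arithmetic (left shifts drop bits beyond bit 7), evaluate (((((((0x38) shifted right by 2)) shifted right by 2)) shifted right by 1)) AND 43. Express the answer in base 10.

0x38 = 00111000
→ shifted right by 2 → 00001110 = 14
→ shifted right by 2 → 00000011 = 3
→ shifted right by 1 → 00000001 = 1
43 = 00101011
→ AND → 00000001 = 1

1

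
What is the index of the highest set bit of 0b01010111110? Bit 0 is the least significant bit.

0b01010111110 = 1010111110
The topmost 1 is at position 9 (since 2^9 = 512 ≤ 702 < 1024).

9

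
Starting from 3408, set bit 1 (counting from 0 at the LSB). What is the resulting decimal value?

3410

x = 110101010000
bit 1 is currently 0; set it via x | (1 << 1) = x | 2
→ 110101010010 = 3410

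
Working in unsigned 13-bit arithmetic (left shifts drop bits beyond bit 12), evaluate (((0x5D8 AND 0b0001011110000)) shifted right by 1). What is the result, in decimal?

0x5D8 = 0010111011000
0b0001011110000 = 0001011110000
→ AND → 0000011010000 = 208
→ shifted right by 1 → 0000001101000 = 104

104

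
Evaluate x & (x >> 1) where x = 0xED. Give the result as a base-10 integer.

100

x = 11101101 = 237
x>>1 = 01110110
AND  = 01100100 = 100
(x & (x >> 1) has a 1 wherever x has two consecutive 1 bits.)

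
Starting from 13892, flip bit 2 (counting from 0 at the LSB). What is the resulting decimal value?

13888

x = 11011001000100
bit 2 is currently 1; toggle it via x ^ (1 << 2) = x ^ 4
→ 11011001000000 = 13888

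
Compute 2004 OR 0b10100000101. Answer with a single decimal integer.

2005

2004 = 11111010100
b = 10100000101
 OR → 11111010101 = 2005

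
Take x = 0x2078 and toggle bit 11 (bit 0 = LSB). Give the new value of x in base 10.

x = 010000001111000
bit 11 is currently 0; toggle it via x ^ (1 << 11) = x ^ 2048
→ 010100001111000 = 10360

10360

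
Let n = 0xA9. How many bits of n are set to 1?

0xA9 = 10101001
Count the 1s: 1 + 1 + 1 + 1 = 4

4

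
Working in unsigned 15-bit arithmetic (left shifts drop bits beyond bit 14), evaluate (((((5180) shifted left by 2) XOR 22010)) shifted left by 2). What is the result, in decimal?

5180 = 001010000111100
→ shifted left by 2 (mod 2^15) → 101000011110000 = 20720
22010 = 101010111111010
→ XOR → 000010100001010 = 1290
→ shifted left by 2 (mod 2^15) → 001010000101000 = 5160

5160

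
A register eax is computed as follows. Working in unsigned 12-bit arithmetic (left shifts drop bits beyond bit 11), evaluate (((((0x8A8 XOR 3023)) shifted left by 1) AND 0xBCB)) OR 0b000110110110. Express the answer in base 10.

0x8A8 = 100010101000
3023 = 101111001111
→ XOR → 001101100111 = 871
→ shifted left by 1 (mod 2^12) → 011011001110 = 1742
0xBCB = 101111001011
→ AND → 001011001010 = 714
0b000110110110 = 000110110110
→ OR → 001111111110 = 1022

1022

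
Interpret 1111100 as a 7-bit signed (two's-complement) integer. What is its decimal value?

pattern = 1111100 (MSB is 1 ⇒ negative)
Invert: 0000011, add 1 → 0000100 = 4, so the value is -4.
(Equivalently: 124 - 2^7 = 124 - 128 = -4.)

-4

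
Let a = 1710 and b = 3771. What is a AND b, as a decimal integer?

1710 = 011010101110
3771 = 111010111011
AND → 011010101010 = 1706

1706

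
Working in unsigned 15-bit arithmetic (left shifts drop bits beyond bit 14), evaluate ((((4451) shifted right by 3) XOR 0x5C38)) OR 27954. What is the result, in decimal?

4451 = 001000101100011
→ shifted right by 3 → 000001000101100 = 556
0x5C38 = 101110000111000
→ XOR → 101111000010100 = 24084
27954 = 110110100110010
→ OR → 111111100110110 = 32566

32566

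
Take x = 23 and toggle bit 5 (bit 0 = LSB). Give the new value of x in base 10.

x = 00010111
bit 5 is currently 0; toggle it via x ^ (1 << 5) = x ^ 32
→ 00110111 = 55

55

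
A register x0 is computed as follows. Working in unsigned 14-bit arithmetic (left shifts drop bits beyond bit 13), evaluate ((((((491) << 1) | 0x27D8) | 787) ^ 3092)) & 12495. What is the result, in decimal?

491 = 00000111101011
→ << 1 (mod 2^14) → 00001111010110 = 982
0x27D8 = 10011111011000
→ | → 10011111011110 = 10206
787 = 00001100010011
→ | → 10011111011111 = 10207
3092 = 00110000010100
→ ^ → 10101111001011 = 11211
12495 = 11000011001111
→ & → 10000011001011 = 8395

8395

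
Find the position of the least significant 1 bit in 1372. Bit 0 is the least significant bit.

1372 = 10101011100
Trailing zeros: 2, so the lowest set bit is bit 2 (value 4).

2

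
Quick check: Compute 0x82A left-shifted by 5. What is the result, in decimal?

0x82A = 00000100000101010
shift left by 5 → 10000010101000000 = 66880
(equivalently, 2090 × 2^5 = 2090 × 32)

66880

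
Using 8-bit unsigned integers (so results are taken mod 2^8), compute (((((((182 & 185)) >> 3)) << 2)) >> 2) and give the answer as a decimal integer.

22

182 = 10110110
185 = 10111001
→ & → 10110000 = 176
→ >> 3 → 00010110 = 22
→ << 2 (mod 2^8) → 01011000 = 88
→ >> 2 → 00010110 = 22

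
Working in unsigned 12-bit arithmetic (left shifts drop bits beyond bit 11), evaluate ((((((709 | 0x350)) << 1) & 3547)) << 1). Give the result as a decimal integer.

2836

709 = 001011000101
0x350 = 001101010000
→ | → 001111010101 = 981
→ << 1 (mod 2^12) → 011110101010 = 1962
3547 = 110111011011
→ & → 010110001010 = 1418
→ << 1 (mod 2^12) → 101100010100 = 2836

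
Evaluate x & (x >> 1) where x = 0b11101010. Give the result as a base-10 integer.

x = 11101010 = 234
x>>1 = 01110101
AND  = 01100000 = 96
(x & (x >> 1) has a 1 wherever x has two consecutive 1 bits.)

96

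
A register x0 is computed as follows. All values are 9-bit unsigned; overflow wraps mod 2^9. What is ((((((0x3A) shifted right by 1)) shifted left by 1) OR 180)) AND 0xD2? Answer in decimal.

0x3A = 000111010
→ shifted right by 1 → 000011101 = 29
→ shifted left by 1 (mod 2^9) → 000111010 = 58
180 = 010110100
→ OR → 010111110 = 190
0xD2 = 011010010
→ AND → 010010010 = 146

146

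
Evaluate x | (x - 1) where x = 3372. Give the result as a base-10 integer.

3375

x = 110100101100 = 3372
x - 1 = 110100101011
OR    = 110100101111 = 3375
(x | (x - 1) sets all bits below the lowest set bit.)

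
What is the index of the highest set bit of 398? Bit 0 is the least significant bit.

398 = 110001110
The topmost 1 is at position 8 (since 2^8 = 256 ≤ 398 < 512).

8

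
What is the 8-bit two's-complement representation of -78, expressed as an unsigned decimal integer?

178

78 in 8 bits: 01001110
Invert: 10110001
Add 1:  10110010 = 178
(Check: 2^8 - 78 = 256 - 78 = 178.)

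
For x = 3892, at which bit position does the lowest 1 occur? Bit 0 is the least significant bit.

2

3892 = 111100110100
Trailing zeros: 2, so the lowest set bit is bit 2 (value 4).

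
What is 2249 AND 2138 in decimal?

2249 = 100011001001
2138 = 100001011010
AND → 100001001000 = 2120

2120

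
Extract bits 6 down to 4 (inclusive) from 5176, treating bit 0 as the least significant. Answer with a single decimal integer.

3

v = 001010000111000
Shift right by 4: 00101000011
Mask low 3 bits: 011 = 3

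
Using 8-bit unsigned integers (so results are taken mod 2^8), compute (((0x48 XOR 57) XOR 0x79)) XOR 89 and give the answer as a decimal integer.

0x48 = 01001000
57 = 00111001
→ XOR → 01110001 = 113
0x79 = 01111001
→ XOR → 00001000 = 8
89 = 01011001
→ XOR → 01010001 = 81

81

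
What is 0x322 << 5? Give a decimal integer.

0x322 = 000001100100010
shift left by 5 → 110010001000000 = 25664
(equivalently, 802 × 2^5 = 802 × 32)

25664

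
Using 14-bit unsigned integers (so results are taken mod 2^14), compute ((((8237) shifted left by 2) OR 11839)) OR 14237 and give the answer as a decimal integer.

16319

8237 = 10000000101101
→ shifted left by 2 (mod 2^14) → 00000010110100 = 180
11839 = 10111000111111
→ OR → 10111010111111 = 11967
14237 = 11011110011101
→ OR → 11111110111111 = 16319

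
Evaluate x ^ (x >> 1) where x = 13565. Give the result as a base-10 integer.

11907

x = 11010011111101 = 13565
x>>1 = 01101001111110
XOR  = 10111010000011 = 11907
(x ^ (x >> 1) gives the standard binary-reflected Gray code of x.)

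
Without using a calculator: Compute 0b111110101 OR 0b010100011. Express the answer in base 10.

a = 111110101
b = 010100011
 OR → 111110111 = 503

503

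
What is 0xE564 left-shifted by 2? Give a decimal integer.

0xE564 = 001110010101100100
shift left by 2 → 111001010110010000 = 234896
(equivalently, 58724 × 2^2 = 58724 × 4)

234896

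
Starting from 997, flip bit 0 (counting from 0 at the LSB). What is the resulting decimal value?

x = 1111100101
bit 0 is currently 1; toggle it via x ^ (1 << 0) = x ^ 1
→ 1111100100 = 996

996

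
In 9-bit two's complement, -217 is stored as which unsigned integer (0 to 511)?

217 in 9 bits: 011011001
Invert: 100100110
Add 1:  100100111 = 295
(Check: 2^9 - 217 = 512 - 217 = 295.)

295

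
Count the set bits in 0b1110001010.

n = 1110001010
Count the 1s: 1 + 1 + 1 + 1 + 1 = 5

5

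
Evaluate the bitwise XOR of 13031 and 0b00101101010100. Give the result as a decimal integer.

14771

13031 = 11001011100111
b = 00101101010100
XOR → 11100110110011 = 14771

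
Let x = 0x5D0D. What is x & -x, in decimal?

1

x = 101110100001101 = 23821
-x (two's complement) = …010001011110011
AND   = 000000000000001 = 1
(x & -x isolates the lowest set bit of x.)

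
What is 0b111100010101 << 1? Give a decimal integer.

x = 0111100010101
shift left by 1 → 1111000101010 = 7722
(equivalently, 3861 × 2^1 = 3861 × 2)

7722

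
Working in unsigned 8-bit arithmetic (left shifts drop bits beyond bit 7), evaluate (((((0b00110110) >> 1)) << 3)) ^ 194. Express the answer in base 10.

0b00110110 = 00110110
→ >> 1 → 00011011 = 27
→ << 3 (mod 2^8) → 11011000 = 216
194 = 11000010
→ ^ → 00011010 = 26

26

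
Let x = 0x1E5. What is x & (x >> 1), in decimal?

x = 111100101 = 485
x>>1 = 011110010
AND  = 011100000 = 224
(x & (x >> 1) has a 1 wherever x has two consecutive 1 bits.)

224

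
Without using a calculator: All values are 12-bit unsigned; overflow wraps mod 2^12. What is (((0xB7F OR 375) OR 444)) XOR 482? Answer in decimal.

2589

0xB7F = 101101111111
375 = 000101110111
→ OR → 101101111111 = 2943
444 = 000110111100
→ OR → 101111111111 = 3071
482 = 000111100010
→ XOR → 101000011101 = 2589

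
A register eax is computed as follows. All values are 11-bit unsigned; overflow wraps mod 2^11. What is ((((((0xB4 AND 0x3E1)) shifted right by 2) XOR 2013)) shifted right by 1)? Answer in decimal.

0xB4 = 00010110100
0x3E1 = 01111100001
→ AND → 00010100000 = 160
→ shifted right by 2 → 00000101000 = 40
2013 = 11111011101
→ XOR → 11111110101 = 2037
→ shifted right by 1 → 01111111010 = 1018

1018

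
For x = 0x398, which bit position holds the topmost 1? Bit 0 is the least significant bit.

0x398 = 1110011000
The topmost 1 is at position 9 (since 2^9 = 512 ≤ 920 < 1024).

9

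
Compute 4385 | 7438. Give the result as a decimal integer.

4385 = 1000100100001
7438 = 1110100001110
 OR → 1110100101111 = 7471

7471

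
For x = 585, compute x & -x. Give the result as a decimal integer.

x = 1001001001 = 585
-x (two's complement) = …0110110111
AND   = 0000000001 = 1
(x & -x isolates the lowest set bit of x.)

1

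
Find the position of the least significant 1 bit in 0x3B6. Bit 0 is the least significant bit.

0x3B6 = 1110110110
Trailing zeros: 1, so the lowest set bit is bit 1 (value 2).

1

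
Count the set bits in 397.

5

397 = 110001101
Count the 1s: 1 + 1 + 1 + 1 + 1 = 5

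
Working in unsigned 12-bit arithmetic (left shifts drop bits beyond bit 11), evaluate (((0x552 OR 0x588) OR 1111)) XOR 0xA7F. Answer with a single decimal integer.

0x552 = 010101010010
0x588 = 010110001000
→ OR → 010111011010 = 1498
1111 = 010001010111
→ OR → 010111011111 = 1503
0xA7F = 101001111111
→ XOR → 111110100000 = 4000

4000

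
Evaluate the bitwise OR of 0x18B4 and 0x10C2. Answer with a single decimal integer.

6390

0x18B4 = 1100010110100
0x10C2 = 1000011000010
 OR → 1100011110110 = 6390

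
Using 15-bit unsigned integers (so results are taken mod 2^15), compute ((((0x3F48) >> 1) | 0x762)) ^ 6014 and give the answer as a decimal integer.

0x3F48 = 011111101001000
→ >> 1 → 001111110100100 = 8100
0x762 = 000011101100010
→ | → 001111111100110 = 8166
6014 = 001011101111110
→ ^ → 000100010011000 = 2200

2200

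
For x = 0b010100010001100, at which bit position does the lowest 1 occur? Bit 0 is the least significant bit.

0b010100010001100 = 10100010001100
Trailing zeros: 2, so the lowest set bit is bit 2 (value 4).

2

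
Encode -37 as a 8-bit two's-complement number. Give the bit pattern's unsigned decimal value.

37 in 8 bits: 00100101
Invert: 11011010
Add 1:  11011011 = 219
(Check: 2^8 - 37 = 256 - 37 = 219.)

219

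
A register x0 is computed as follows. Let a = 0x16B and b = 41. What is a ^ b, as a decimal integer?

322

0x16B = 101101011
41 = 000101001
XOR → 101000010 = 322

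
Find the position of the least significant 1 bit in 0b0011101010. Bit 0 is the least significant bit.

1

0b0011101010 = 11101010
Trailing zeros: 1, so the lowest set bit is bit 1 (value 2).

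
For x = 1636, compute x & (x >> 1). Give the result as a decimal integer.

544

x = 11001100100 = 1636
x>>1 = 01100110010
AND  = 01000100000 = 544
(x & (x >> 1) has a 1 wherever x has two consecutive 1 bits.)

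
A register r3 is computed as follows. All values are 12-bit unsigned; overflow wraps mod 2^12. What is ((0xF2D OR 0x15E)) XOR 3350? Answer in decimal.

0xF2D = 111100101101
0x15E = 000101011110
→ OR → 111101111111 = 3967
3350 = 110100010110
→ XOR → 001001101001 = 617

617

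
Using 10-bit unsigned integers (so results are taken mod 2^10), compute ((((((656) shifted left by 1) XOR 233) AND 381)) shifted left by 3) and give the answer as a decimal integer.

656 = 1010010000
→ shifted left by 1 (mod 2^10) → 0100100000 = 288
233 = 0011101001
→ XOR → 0111001001 = 457
381 = 0101111101
→ AND → 0101001001 = 329
→ shifted left by 3 (mod 2^10) → 1001001000 = 584

584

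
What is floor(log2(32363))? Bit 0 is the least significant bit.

32363 = 111111001101011
The topmost 1 is at position 14 (since 2^14 = 16384 ≤ 32363 < 32768).

14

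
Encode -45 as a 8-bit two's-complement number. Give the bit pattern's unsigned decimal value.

45 in 8 bits: 00101101
Invert: 11010010
Add 1:  11010011 = 211
(Check: 2^8 - 45 = 256 - 45 = 211.)

211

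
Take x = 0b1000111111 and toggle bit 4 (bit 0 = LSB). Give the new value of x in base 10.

559

x = 1000111111
bit 4 is currently 1; toggle it via x ^ (1 << 4) = x ^ 16
→ 1000101111 = 559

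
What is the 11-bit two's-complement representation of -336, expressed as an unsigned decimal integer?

1712

336 in 11 bits: 00101010000
Invert: 11010101111
Add 1:  11010110000 = 1712
(Check: 2^11 - 336 = 2048 - 336 = 1712.)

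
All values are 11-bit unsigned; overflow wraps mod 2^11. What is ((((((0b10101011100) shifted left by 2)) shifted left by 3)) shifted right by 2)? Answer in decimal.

0b10101011100 = 10101011100
→ shifted left by 2 (mod 2^11) → 10101110000 = 1392
→ shifted left by 3 (mod 2^11) → 01110000000 = 896
→ shifted right by 2 → 00011100000 = 224

224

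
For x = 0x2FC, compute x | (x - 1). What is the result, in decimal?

x = 1011111100 = 764
x - 1 = 1011111011
OR    = 1011111111 = 767
(x | (x - 1) sets all bits below the lowest set bit.)

767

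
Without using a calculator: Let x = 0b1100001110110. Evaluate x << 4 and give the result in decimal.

100192

x = 00001100001110110
shift left by 4 → 11000011101100000 = 100192
(equivalently, 6262 × 2^4 = 6262 × 16)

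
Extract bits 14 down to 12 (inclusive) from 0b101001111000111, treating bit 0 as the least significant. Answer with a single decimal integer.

5

v = 101001111000111
Shift right by 12: 101
Mask low 3 bits: 101 = 5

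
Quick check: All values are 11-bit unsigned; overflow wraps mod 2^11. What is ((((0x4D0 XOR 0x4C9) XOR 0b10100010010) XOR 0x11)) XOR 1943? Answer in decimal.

0x4D0 = 10011010000
0x4C9 = 10011001001
→ XOR → 00000011001 = 25
0b10100010010 = 10100010010
→ XOR → 10100001011 = 1291
0x11 = 00000010001
→ XOR → 10100011010 = 1306
1943 = 11110010111
→ XOR → 01010001101 = 653

653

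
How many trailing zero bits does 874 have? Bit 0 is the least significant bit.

1

874 = 1101101010
Trailing zeros: 1, so the lowest set bit is bit 1 (value 2).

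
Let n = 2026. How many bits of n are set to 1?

8

2026 = 11111101010
Count the 1s: 1 + 1 + 1 + 1 + 1 + 1 + 1 + 1 = 8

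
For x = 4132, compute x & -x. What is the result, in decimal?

4

x = 1000000100100 = 4132
-x (two's complement) = …0111111011100
AND   = 0000000000100 = 4
(x & -x isolates the lowest set bit of x.)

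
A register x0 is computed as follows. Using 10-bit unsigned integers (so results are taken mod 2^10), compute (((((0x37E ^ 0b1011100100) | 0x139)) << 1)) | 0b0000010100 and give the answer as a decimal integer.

0x37E = 1101111110
0b1011100100 = 1011100100
→ ^ → 0110011010 = 410
0x139 = 0100111001
→ | → 0110111011 = 443
→ << 1 (mod 2^10) → 1101110110 = 886
0b0000010100 = 0000010100
→ | → 1101110110 = 886

886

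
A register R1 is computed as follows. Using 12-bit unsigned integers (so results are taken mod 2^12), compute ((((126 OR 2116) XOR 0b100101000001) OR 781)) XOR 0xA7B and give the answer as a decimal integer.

2372

126 = 000001111110
2116 = 100001000100
→ OR → 100001111110 = 2174
0b100101000001 = 100101000001
→ XOR → 000100111111 = 319
781 = 001100001101
→ OR → 001100111111 = 831
0xA7B = 101001111011
→ XOR → 100101000100 = 2372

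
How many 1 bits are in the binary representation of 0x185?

0x185 = 110000101
Count the 1s: 1 + 1 + 1 + 1 = 4

4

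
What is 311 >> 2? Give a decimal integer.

311 = 100110111
shift right by 2 → 001001101 = 77
(equivalently, floor(311 / 4))

77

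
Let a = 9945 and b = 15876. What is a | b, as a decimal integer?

9945 = 10011011011001
15876 = 11111000000100
 OR → 11111011011101 = 16093

16093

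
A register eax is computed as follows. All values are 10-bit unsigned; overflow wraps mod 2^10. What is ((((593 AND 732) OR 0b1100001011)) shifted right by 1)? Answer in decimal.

429

593 = 1001010001
732 = 1011011100
→ AND → 1001010000 = 592
0b1100001011 = 1100001011
→ OR → 1101011011 = 859
→ shifted right by 1 → 0110101101 = 429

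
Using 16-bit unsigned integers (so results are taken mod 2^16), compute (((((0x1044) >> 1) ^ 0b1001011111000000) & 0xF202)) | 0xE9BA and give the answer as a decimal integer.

0x1044 = 0001000001000100
→ >> 1 → 0000100000100010 = 2082
0b1001011111000000 = 1001011111000000
→ ^ → 1001111111100010 = 40930
0xF202 = 1111001000000010
→ & → 1001001000000010 = 37378
0xE9BA = 1110100110111010
→ | → 1111101110111010 = 64442

64442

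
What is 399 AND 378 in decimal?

399 = 110001111
378 = 101111010
AND → 100001010 = 266

266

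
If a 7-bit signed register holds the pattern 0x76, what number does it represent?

-10

pattern = 1110110 (MSB is 1 ⇒ negative)
Invert: 0001001, add 1 → 0001010 = 10, so the value is -10.
(Equivalently: 118 - 2^7 = 118 - 128 = -10.)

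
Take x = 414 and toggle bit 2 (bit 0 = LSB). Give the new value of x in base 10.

410

x = 110011110
bit 2 is currently 1; toggle it via x ^ (1 << 2) = x ^ 4
→ 110011010 = 410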